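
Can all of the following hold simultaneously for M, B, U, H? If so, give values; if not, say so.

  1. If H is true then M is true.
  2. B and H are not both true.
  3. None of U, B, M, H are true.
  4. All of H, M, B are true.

Unsatisfiable — no assignment works.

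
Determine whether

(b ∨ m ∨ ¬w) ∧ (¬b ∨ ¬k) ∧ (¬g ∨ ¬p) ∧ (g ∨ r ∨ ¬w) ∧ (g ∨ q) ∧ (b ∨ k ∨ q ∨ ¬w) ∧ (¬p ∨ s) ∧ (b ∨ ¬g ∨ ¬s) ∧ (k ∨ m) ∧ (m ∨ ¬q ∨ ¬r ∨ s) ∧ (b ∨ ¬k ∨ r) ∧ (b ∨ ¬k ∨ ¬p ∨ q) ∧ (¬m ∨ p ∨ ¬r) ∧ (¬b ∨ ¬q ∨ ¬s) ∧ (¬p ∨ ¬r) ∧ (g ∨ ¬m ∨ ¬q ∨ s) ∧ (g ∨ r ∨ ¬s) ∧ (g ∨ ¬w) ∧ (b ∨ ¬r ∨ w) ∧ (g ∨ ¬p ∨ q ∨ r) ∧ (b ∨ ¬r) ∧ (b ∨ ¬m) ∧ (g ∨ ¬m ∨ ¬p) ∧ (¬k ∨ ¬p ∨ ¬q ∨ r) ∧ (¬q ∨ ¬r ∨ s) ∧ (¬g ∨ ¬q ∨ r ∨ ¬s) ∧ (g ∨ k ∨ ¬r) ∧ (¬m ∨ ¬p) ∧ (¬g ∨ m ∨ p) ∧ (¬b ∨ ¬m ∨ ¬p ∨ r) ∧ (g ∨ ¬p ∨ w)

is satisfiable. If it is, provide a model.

w: True, g: True, q: False, r: False, b: True, k: False, s: True, p: False, m: True

Set w = True.
  then (g ∨ ¬w) forces g = True.
  then (¬g ∨ ¬p) forces p = False.
  then (¬g ∨ m ∨ p) forces m = True.
  then (¬m ∨ p ∨ ¬r) forces r = False.
  then (b ∨ ¬m) forces b = True.
  then (¬b ∨ ¬k) forces k = False.
Set q = False.
Set s = True.
All clauses satisfied.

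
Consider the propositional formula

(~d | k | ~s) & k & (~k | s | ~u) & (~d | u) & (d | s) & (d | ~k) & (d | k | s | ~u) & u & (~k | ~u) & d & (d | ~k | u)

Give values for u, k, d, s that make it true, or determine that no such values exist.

UNSATISFIABLE

Case u = True:
  (k) forces k = True.
  Clause (~k | ~u) is falsified — contradiction.
Case u = False:
  Clause (u) is falsified — contradiction.
Both cases fail, so the formula is unsatisfiable.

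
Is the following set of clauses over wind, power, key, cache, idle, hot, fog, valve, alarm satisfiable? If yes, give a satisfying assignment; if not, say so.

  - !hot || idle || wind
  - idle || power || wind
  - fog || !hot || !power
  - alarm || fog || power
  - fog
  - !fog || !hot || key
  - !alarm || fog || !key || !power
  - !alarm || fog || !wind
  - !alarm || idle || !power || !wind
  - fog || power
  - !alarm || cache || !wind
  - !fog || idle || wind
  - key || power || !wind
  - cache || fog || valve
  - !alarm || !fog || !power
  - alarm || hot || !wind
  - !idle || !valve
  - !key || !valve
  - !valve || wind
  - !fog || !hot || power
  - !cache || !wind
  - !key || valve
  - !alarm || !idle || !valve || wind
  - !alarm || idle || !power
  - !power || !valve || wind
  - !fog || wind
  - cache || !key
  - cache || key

Case fog = True:
  (!fog || wind) forces wind = True.
  (!cache || !wind) forces cache = False.
  (!alarm || cache || !wind) forces alarm = False.
  (alarm || hot || !wind) forces hot = True.
  (!fog || !hot || key) forces key = True.
  Clause (cache || !key) is falsified — contradiction.
Case fog = False:
  Clause (fog) is falsified — contradiction.
Both cases fail, so the formula is unsatisfiable.

Unsatisfiable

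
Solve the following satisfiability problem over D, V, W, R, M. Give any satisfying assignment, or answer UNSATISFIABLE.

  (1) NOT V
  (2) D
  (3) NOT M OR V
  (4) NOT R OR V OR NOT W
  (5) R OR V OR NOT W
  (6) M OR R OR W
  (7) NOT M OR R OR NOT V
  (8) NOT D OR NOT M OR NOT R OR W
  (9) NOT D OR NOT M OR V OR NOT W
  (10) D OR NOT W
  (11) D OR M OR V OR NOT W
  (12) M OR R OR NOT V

Unit clause (NOT V) forces V = False.
Unit clause (D) forces D = True.
In (NOT M OR V) only NOT M is left, so M = False.
Try W = True:
  (NOT R OR V OR NOT W) forces R = False.
  clause (R OR V OR NOT W) is falsified — backtrack.
So W = False.
  then (M OR R OR W) forces R = True.
All clauses satisfied.

D = True; V = False; W = False; R = True; M = False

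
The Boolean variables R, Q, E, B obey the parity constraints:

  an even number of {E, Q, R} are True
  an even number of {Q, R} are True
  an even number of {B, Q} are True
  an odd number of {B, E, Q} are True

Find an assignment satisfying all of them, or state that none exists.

UNSATISFIABLE

Adding constraints 1, 2, 3, 4 mod 2: every variable appears an even number of times on the left, so the left side is 0.
But the right sides sum to 1 (mod 2). 0 ≠ 1 — the system is inconsistent.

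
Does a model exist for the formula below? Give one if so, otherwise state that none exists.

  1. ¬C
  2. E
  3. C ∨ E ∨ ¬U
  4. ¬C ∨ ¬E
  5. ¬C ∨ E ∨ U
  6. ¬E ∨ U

Unit clause (¬C) forces C = False.
Unit clause (E) forces E = True.
In (¬E ∨ U) only U is left, so U = True.
Check each clause:
  (¬C): ¬C holds.
  (E): E holds.
  (C ∨ E ∨ ¬U): E holds.
  (¬C ∨ ¬E): ¬C holds.
  (¬C ∨ E ∨ U): ¬C holds.
  (¬E ∨ U): U holds.
All clauses satisfied.

C=F, U=T, E=T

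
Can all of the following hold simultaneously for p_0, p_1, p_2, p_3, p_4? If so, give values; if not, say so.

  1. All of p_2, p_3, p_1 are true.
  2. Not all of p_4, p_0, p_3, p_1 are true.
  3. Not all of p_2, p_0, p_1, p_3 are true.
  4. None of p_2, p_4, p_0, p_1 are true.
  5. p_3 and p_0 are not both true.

Unsatisfiable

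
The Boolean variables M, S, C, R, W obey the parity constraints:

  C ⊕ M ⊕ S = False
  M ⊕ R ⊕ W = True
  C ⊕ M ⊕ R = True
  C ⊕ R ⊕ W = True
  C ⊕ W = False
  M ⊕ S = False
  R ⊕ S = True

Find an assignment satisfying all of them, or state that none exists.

M = False, S = False, C = False, R = True, W = False

C ⊕ M ⊕ S = F ⊕ F ⊕ F = False ✓
M ⊕ R ⊕ W = F ⊕ T ⊕ F = True ✓
C ⊕ M ⊕ R = F ⊕ F ⊕ T = True ✓
C ⊕ R ⊕ W = F ⊕ T ⊕ F = True ✓
C ⊕ W = F ⊕ F = False ✓
M ⊕ S = F ⊕ F = False ✓
R ⊕ S = T ⊕ F = True ✓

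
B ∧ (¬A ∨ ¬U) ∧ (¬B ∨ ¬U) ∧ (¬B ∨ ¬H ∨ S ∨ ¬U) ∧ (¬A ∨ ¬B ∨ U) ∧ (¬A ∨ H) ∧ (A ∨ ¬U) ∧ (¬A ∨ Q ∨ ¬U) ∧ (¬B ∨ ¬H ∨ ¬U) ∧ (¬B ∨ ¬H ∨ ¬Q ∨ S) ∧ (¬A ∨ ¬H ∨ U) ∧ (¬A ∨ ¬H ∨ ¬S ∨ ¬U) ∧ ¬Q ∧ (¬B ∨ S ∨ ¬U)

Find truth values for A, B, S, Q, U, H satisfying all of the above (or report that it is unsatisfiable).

A = False; B = True; S = False; Q = False; U = False; H = True

Unit clause (B) forces B = True.
In (¬B ∨ ¬U) only ¬U is left, so U = False.
In (¬A ∨ ¬B ∨ U) only ¬A is left, so A = False.
Unit clause (¬Q) forces Q = False.
Set S = False.
Set H = True.
All clauses satisfied.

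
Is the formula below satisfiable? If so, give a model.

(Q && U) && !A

U = True, Q = True, A = False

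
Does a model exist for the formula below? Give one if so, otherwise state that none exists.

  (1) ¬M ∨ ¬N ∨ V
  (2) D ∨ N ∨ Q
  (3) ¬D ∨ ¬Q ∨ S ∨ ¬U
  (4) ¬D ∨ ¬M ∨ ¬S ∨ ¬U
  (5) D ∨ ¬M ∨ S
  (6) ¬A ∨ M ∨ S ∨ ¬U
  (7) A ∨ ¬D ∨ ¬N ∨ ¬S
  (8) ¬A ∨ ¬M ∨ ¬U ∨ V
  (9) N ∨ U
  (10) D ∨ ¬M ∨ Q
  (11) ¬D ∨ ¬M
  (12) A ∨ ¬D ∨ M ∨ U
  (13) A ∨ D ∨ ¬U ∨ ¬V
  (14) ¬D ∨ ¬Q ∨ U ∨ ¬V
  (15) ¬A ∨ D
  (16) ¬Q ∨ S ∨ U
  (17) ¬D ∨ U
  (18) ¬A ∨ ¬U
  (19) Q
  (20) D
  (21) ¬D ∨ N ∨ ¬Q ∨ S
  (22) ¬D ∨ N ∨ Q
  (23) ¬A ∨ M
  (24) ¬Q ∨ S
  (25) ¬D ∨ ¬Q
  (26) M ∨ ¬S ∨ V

The formula is unsatisfiable.

Case Q = True:
  (D) forces D = True.
  Clause (¬D ∨ ¬Q) is falsified — contradiction.
Case Q = False:
  Clause (Q) is falsified — contradiction.
Both cases fail, so the formula is unsatisfiable.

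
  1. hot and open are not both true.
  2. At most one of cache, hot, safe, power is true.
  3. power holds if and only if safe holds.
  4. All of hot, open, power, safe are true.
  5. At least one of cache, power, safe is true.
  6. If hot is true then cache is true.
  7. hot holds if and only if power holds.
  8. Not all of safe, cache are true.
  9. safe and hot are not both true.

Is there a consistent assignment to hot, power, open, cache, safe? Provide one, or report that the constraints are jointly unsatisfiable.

Case hot = True:
  (1) with hot=T forces open = False.
  Constraint (4) is violated (open=F) — contradiction.
Case hot = False:
  Constraint (4) is violated (hot=F) — contradiction.
Both cases fail — unsatisfiable.

No satisfying assignment exists.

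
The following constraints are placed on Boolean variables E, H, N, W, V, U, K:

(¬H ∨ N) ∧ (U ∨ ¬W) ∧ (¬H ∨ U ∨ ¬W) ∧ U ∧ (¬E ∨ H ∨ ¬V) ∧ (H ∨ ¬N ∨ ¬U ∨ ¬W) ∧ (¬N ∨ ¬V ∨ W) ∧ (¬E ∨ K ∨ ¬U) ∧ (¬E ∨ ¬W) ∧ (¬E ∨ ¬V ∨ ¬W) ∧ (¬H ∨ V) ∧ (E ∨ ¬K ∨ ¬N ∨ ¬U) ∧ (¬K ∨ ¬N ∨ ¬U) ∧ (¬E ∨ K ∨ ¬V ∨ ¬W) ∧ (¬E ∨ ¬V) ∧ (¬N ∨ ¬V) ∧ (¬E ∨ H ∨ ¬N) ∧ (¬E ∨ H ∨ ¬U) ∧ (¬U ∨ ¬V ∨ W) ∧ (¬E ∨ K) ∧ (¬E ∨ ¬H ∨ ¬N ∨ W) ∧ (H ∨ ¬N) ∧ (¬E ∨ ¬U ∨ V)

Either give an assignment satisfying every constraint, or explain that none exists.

E = False, H = False, N = False, W = False, V = False, U = True, K = False

Unit clause (U) forces U = True.
Set E = False.
Set H = False.
  then (H ∨ ¬N) forces N = False.
Set W = False.
  then (¬U ∨ ¬V ∨ W) forces V = False.
Set K = False.
All clauses satisfied.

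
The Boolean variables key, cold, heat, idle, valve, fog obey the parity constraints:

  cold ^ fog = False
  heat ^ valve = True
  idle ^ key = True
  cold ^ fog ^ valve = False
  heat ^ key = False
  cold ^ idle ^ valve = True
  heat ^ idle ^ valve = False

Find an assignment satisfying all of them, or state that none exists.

The formula is unsatisfiable.

Adding constraints 1, 3, 4, 5, 7 mod 2: every variable appears an even number of times on the left, so the left side is 0.
But the right sides sum to 1 (mod 2). 0 ≠ 1 — the system is inconsistent.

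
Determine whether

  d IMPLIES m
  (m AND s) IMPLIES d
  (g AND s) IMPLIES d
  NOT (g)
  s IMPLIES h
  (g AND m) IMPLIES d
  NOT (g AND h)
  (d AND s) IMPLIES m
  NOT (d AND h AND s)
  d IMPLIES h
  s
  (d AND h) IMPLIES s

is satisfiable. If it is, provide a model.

s: True; m: False; g: False; h: True; d: False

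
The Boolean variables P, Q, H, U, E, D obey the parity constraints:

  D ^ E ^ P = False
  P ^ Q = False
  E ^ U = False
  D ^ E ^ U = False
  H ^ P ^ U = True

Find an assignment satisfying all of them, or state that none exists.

P=F, Q=F, H=T, U=F, E=F, D=F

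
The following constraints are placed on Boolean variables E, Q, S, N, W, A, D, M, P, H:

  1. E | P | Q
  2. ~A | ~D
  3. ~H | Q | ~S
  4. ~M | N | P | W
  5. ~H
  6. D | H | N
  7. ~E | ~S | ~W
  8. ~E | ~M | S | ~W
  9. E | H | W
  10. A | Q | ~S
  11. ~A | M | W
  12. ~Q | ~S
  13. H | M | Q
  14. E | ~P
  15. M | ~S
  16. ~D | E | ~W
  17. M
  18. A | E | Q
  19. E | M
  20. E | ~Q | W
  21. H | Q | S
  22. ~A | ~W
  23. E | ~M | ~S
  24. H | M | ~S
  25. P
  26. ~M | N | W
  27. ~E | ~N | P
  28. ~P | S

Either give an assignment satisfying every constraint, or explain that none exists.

E=T, Q=F, S=T, N=T, W=F, A=T, D=F, M=T, P=T, H=F

Unit clause (~H) forces H = False.
Unit clause (M) forces M = True.
Unit clause (P) forces P = True.
In (~P | S) only S is left, so S = True.
In (~Q | ~S) only ~Q is left, so Q = False.
In (E | ~P) only E is left, so E = True.
In (~E | ~S | ~W) only ~W is left, so W = False.
In (A | Q | ~S) only A is left, so A = True.
In (~M | N | W) only N is left, so N = True.
In (~A | ~D) only ~D is left, so D = False.
All clauses satisfied.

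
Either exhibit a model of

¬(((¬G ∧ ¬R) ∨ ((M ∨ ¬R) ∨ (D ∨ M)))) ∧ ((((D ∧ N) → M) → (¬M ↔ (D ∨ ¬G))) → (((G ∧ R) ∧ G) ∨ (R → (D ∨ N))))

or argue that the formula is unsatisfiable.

N=T, G=F, R=T, M=F, D=F

  ¬(((¬G ∧ ¬R) ∨ ((M ∨ ¬R) ∨ (D ∨ M)))) = True
    (¬G ∧ ¬R) ∨ ((M ∨ ¬R) ∨ (D ∨ M)) = False
      ¬G ∧ ¬R = False
        ¬G = True
        ¬R = False
      (M ∨ ¬R) ∨ (D ∨ M) = False
        M ∨ ¬R = False
          ¬R = False
        D ∨ M = False
  (((D ∧ N) → M) → (¬M ↔ (D ∨ ¬G))) → (((G ∧ R) ∧ G) ∨ (R → (D ∨ N))) = True
    ((D ∧ N) → M) → (¬M ↔ (D ∨ ¬G)) = True
      (D ∧ N) → M = True
        D ∧ N = False
      ¬M ↔ (D ∨ ¬G) = True
        ¬M = True
        D ∨ ¬G = True
          ¬G = True
    ((G ∧ R) ∧ G) ∨ (R → (D ∨ N)) = True
      (G ∧ R) ∧ G = False
        G ∧ R = False
      R → (D ∨ N) = True
        D ∨ N = True
Both conjuncts True, so the formula holds.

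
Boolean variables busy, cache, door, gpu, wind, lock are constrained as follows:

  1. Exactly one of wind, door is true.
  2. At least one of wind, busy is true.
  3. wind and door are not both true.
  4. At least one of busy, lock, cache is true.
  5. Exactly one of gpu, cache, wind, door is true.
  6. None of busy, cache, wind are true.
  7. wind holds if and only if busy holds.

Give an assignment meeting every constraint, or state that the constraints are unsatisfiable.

Case busy = True:
  Constraint (6) is violated (busy=T) — contradiction.
Case busy = False:
  (2) with busy=F forces wind = True.
  Constraint (6) is violated (wind=T) — contradiction.
Both cases fail — unsatisfiable.

The formula is unsatisfiable.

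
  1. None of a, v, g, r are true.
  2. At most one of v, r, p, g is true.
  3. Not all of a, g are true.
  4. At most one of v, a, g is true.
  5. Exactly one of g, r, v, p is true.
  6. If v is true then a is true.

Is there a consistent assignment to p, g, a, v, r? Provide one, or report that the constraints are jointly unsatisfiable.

p = True, g = False, a = False, v = False, r = False

  (1) {a, v, g, r}: 0 true — none ✓
  (2) {v, r, p, g}: 1 true — at most one ✓
  (3) {a, g}: 0/2 true — not all ✓
  (4) {v, a, g}: 0 true — at most one ✓
  (5) {g, r, v, p}: 1 true — exactly one ✓
  (6) v=F ⇒ a: vacuous ✓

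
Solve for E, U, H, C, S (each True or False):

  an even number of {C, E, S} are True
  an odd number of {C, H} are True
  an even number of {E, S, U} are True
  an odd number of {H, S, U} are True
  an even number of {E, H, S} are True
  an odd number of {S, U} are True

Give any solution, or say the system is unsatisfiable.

Adding constraints 1, 2, 5 mod 2: every variable appears an even number of times on the left, so the left side is 0.
But the right sides sum to 1 (mod 2). 0 ≠ 1 — the system is inconsistent.

Unsatisfiable — no assignment works.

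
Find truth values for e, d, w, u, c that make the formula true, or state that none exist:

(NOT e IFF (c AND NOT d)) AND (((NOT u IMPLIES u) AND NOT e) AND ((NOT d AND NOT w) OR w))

e = False, d = False, w = False, u = True, c = True

  NOT e IFF (c AND NOT d) = True
    NOT e = True
    c AND NOT d = True
      NOT d = True
  ((NOT u IMPLIES u) AND NOT e) AND ((NOT d AND NOT w) OR w) = True
    (NOT u IMPLIES u) AND NOT e = True
      NOT u IMPLIES u = True
        NOT u = False
      NOT e = True
    (NOT d AND NOT w) OR w = True
      NOT d AND NOT w = True
        NOT d = True
        NOT w = True
Both conjuncts True, so the formula holds.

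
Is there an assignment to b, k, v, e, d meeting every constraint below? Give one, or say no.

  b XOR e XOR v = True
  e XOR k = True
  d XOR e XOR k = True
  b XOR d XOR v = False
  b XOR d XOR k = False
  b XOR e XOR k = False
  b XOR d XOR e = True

UNSATISFIABLE

Adding constraints 1, 4, 5, 6 mod 2: every variable appears an even number of times on the left, so the left side is 0.
But the right sides sum to 1 (mod 2). 0 ≠ 1 — the system is inconsistent.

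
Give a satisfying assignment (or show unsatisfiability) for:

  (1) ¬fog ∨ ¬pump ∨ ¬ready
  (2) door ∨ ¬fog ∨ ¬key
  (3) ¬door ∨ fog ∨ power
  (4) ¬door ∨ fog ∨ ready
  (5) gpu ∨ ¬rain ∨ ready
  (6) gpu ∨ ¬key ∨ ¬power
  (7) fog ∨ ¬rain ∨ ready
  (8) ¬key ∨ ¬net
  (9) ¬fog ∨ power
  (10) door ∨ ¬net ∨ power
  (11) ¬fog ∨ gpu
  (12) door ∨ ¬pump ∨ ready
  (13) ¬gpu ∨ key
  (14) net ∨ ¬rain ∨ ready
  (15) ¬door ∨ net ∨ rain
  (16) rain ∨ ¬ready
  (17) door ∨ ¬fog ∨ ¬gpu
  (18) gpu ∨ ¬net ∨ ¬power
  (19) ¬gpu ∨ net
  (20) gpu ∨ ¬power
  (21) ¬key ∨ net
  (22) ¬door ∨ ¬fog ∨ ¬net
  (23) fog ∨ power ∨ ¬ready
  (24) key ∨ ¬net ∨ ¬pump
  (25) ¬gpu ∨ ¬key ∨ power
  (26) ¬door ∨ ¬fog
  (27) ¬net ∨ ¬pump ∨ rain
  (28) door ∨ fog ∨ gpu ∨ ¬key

Set ready = False.
Try door = True:
  (¬door ∨ fog ∨ ready) forces fog = True.
  clause (¬door ∨ ¬fog) is falsified — backtrack.
So door = False.
  then (door ∨ ¬pump ∨ ready) forces pump = False.
Set key = False.
  then (¬gpu ∨ key) forces gpu = False.
  then (gpu ∨ ¬power) forces power = False.
  then (gpu ∨ ¬rain ∨ ready) forces rain = False.
  then (¬fog ∨ power) forces fog = False.
  then (door ∨ ¬net ∨ power) forces net = False.
All clauses satisfied.

ready = False, door = False, key = False, power = False, rain = False, net = False, gpu = False, fog = False, pump = False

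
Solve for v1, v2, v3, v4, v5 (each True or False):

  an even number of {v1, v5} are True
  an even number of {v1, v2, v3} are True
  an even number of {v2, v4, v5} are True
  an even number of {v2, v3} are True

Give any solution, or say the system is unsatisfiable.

v1=F, v2=T, v3=T, v4=T, v5=F

{v1, v5}: 0 true → even ✓
{v1, v2, v3}: 2 true → even ✓
{v2, v4, v5}: 2 true → even ✓
{v2, v3}: 2 true → even ✓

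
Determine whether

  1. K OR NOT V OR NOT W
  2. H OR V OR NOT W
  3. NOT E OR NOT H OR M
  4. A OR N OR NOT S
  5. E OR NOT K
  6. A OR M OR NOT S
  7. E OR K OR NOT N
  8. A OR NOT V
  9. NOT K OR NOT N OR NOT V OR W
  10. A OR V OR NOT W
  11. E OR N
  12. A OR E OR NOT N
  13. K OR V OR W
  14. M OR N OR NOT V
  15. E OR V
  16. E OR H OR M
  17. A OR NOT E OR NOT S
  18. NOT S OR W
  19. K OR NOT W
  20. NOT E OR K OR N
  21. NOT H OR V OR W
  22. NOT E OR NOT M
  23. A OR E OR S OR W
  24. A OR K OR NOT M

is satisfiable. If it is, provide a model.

E: True; W: True; N: True; V: True; S: True; K: True; H: False; M: False; A: True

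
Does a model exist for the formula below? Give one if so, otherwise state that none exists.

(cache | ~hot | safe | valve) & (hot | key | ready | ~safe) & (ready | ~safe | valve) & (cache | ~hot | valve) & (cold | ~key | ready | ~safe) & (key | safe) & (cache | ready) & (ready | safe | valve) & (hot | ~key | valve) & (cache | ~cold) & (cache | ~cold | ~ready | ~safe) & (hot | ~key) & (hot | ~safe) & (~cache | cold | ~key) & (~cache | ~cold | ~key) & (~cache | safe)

cold = False, valve = True, key = False, cache = False, hot = True, safe = True, ready = True

Set cold = False.
Set valve = True.
Set key = False.
  then (key | safe) forces safe = True.
  then (hot | ~safe) forces hot = True.
Set cache = False.
  then (cache | ready) forces ready = True.
All clauses satisfied.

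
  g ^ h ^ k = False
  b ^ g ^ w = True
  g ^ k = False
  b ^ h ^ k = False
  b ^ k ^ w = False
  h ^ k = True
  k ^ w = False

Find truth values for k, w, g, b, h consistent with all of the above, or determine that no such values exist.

Unsatisfiable

Adding constraints 2, 3, 5 mod 2: every variable appears an even number of times on the left, so the left side is 0.
But the right sides sum to 1 (mod 2). 0 ≠ 1 — the system is inconsistent.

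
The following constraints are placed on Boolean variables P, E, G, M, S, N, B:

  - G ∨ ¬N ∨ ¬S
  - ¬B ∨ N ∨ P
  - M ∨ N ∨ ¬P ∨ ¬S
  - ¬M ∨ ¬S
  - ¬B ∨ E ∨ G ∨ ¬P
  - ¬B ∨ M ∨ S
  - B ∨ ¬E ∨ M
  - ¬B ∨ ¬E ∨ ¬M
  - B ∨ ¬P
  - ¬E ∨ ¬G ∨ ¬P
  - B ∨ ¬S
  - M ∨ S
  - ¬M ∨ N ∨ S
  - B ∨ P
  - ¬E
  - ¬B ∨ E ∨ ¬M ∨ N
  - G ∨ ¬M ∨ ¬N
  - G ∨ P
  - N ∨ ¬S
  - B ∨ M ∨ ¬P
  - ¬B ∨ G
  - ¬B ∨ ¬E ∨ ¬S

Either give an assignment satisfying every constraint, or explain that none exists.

P: True; E: False; G: True; M: False; S: True; N: True; B: True

Unit clause (¬E) forces E = False.
Set P = True.
  then (B ∨ ¬P) forces B = True.
  then (¬B ∨ G) forces G = True.
Set M = False.
  then (¬B ∨ M ∨ S) forces S = True.
  then (N ∨ ¬S) forces N = True.
All clauses satisfied.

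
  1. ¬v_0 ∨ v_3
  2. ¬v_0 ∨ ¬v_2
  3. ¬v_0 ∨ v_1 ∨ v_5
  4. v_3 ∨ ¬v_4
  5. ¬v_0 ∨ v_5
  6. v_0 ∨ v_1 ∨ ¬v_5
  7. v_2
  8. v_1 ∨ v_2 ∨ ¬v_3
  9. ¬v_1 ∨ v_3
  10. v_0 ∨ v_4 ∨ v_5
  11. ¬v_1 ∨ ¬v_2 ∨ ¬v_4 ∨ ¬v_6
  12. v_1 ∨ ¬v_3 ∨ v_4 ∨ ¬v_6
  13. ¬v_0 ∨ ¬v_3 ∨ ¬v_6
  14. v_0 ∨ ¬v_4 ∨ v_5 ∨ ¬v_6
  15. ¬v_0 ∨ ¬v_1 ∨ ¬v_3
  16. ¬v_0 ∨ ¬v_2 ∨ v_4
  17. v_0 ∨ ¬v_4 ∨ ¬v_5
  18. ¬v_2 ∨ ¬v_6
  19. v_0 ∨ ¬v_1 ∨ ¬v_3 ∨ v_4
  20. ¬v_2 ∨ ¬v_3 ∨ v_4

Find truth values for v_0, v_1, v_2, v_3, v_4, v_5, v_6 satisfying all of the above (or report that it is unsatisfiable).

v_0 = False, v_1 = False, v_2 = True, v_3 = True, v_4 = True, v_5 = False, v_6 = False

Unit clause (v_2) forces v_2 = True.
In (¬v_2 ∨ ¬v_6) only ¬v_6 is left, so v_6 = False.
In (¬v_0 ∨ ¬v_2) only ¬v_0 is left, so v_0 = False.
Set v_1 = False.
  then (v_0 ∨ v_1 ∨ ¬v_5) forces v_5 = False.
  then (v_0 ∨ v_4 ∨ v_5) forces v_4 = True.
  then (v_3 ∨ ¬v_4) forces v_3 = True.
All clauses satisfied.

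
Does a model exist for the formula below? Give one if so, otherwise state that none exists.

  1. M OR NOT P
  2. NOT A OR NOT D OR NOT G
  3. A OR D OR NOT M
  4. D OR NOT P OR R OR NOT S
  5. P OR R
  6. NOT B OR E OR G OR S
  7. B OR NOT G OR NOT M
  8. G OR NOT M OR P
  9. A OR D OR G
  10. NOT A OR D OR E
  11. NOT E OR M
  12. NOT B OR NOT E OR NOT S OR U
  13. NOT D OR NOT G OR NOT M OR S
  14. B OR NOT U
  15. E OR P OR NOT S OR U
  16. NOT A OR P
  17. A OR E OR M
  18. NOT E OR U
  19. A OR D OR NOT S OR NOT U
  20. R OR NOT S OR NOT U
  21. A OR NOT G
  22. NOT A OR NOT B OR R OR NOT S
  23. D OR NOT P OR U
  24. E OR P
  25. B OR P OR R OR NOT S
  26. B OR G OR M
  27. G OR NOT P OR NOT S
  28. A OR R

Set R = True.
Set M = True.
Set A = True.
  then (NOT A OR P) forces P = True.
Set U = True.
  then (B OR NOT U) forces B = True.
Set D = False.
  then (NOT A OR D OR E) forces E = True.
Set G = True.
Set S = True.
All clauses satisfied.

R: True, M: True, A: True, U: True, P: True, D: False, E: True, G: True, S: True, B: True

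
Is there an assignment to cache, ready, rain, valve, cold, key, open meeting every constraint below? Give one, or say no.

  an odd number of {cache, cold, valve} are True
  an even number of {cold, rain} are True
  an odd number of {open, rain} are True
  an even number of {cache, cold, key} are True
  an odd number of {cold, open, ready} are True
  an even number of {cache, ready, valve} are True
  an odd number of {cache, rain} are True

cache=F, ready=F, rain=T, valve=F, cold=T, key=T, open=F

{cache, cold, valve}: 1 true → odd ✓
{cold, rain}: 2 true → even ✓
{open, rain}: 1 true → odd ✓
{cache, cold, key}: 2 true → even ✓
{cold, open, ready}: 1 true → odd ✓
{cache, ready, valve}: 0 true → even ✓
{cache, rain}: 1 true → odd ✓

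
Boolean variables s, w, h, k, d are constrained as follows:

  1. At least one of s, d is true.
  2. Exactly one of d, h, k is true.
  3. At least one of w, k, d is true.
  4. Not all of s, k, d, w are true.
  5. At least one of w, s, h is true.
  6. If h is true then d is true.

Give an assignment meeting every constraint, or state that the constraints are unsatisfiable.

s: True, w: False, h: False, k: False, d: True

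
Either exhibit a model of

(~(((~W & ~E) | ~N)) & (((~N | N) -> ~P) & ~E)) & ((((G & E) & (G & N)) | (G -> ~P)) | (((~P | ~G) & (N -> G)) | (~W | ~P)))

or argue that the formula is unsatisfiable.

E = False, G = False, N = True, P = False, W = True

  ~(((~W & ~E) | ~N)) & (((~N | N) -> ~P) & ~E) = True
    ~(((~W & ~E) | ~N)) = True
      (~W & ~E) | ~N = False
        ~W & ~E = False
          ~W = False
          ~E = True
        ~N = False
    ((~N | N) -> ~P) & ~E = True
      (~N | N) -> ~P = True
        ~N | N = True
          ~N = False
        ~P = True
      ~E = True
  (((G & E) & (G & N)) | (G -> ~P)) | (((~P | ~G) & (N -> G)) | (~W | ~P)) = True
    ((G & E) & (G & N)) | (G -> ~P) = True
      (G & E) & (G & N) = False
        G & E = False
        G & N = False
      G -> ~P = True
        ~P = True
    ((~P | ~G) & (N -> G)) | (~W | ~P) = True
      (~P | ~G) & (N -> G) = False
        ~P | ~G = True
          ~P = True
          ~G = True
        N -> G = False
      ~W | ~P = True
        ~W = False
        ~P = True
Both conjuncts True, so the formula holds.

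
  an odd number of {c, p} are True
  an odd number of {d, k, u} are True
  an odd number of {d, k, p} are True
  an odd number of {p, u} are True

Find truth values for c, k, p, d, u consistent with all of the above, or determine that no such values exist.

UNSATISFIABLE

Adding constraints 2, 3, 4 mod 2: every variable appears an even number of times on the left, so the left side is 0.
But the right sides sum to 1 (mod 2). 0 ≠ 1 — the system is inconsistent.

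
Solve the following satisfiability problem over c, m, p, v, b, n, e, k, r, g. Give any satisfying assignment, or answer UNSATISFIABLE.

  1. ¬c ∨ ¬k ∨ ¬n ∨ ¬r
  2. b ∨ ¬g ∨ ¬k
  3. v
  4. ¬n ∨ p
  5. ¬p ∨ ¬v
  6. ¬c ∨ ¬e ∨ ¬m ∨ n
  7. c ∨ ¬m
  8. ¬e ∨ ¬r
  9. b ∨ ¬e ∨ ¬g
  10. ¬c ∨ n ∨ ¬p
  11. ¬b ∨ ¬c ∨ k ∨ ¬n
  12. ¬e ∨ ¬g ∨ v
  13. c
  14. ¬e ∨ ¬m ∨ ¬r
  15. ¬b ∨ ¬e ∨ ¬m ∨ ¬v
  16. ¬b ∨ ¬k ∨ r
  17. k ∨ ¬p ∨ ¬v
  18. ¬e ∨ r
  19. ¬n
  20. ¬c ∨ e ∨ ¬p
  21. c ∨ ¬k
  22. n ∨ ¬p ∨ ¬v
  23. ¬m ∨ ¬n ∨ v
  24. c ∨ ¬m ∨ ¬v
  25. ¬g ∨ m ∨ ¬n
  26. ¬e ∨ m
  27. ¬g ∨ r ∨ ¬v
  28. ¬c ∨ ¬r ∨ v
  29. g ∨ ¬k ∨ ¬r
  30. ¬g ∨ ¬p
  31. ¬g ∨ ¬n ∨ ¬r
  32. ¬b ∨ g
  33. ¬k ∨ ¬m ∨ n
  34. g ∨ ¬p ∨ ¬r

Unit clause (v) forces v = True.
In (¬p ∨ ¬v) only ¬p is left, so p = False.
Unit clause (c) forces c = True.
Unit clause (¬n) forces n = False.
Set m = True.
  then (¬c ∨ ¬e ∨ ¬m ∨ n) forces e = False.
  then (¬k ∨ ¬m ∨ n) forces k = False.
Set b = False.
Set r = True.
Set g = False.
All clauses satisfied.

c = True, m = True, p = False, v = True, b = False, n = False, e = False, k = False, r = True, g = False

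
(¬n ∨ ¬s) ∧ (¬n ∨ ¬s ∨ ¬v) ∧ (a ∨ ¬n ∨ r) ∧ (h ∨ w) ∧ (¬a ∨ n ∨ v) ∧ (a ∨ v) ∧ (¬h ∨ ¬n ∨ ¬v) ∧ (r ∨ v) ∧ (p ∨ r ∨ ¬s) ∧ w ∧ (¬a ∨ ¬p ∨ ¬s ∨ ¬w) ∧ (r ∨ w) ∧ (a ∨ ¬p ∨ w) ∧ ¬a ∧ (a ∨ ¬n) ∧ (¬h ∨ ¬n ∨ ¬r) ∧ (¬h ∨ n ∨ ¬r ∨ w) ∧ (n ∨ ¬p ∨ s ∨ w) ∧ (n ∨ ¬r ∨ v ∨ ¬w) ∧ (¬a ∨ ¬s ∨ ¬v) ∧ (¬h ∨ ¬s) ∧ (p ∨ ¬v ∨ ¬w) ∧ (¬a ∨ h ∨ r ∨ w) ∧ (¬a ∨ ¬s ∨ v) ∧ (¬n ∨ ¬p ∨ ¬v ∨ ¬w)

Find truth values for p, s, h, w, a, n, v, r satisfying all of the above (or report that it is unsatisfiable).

Unit clause (w) forces w = True.
Unit clause (¬a) forces a = False.
In (a ∨ ¬n) only ¬n is left, so n = False.
In (a ∨ v) only v is left, so v = True.
In (p ∨ ¬v ∨ ¬w) only p is left, so p = True.
Set s = False.
Set h = False.
Set r = False.
All clauses satisfied.

p = True; s = False; h = False; w = True; a = False; n = False; v = True; r = False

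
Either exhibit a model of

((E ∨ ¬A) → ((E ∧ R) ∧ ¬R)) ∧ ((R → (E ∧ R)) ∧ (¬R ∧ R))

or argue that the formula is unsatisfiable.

The formula is unsatisfiable.

Case R = True: the conjunct ¬R is False.
Case R = False: the conjunct R is False.
Both cases fail — unsatisfiable.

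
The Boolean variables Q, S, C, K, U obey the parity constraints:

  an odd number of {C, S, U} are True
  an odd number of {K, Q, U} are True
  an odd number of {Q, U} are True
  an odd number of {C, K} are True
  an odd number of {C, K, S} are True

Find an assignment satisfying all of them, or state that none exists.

Q=T; S=F; C=T; K=F; U=F

{C, S, U}: 1 true → odd ✓
{K, Q, U}: 1 true → odd ✓
{Q, U}: 1 true → odd ✓
{C, K}: 1 true → odd ✓
{C, K, S}: 1 true → odd ✓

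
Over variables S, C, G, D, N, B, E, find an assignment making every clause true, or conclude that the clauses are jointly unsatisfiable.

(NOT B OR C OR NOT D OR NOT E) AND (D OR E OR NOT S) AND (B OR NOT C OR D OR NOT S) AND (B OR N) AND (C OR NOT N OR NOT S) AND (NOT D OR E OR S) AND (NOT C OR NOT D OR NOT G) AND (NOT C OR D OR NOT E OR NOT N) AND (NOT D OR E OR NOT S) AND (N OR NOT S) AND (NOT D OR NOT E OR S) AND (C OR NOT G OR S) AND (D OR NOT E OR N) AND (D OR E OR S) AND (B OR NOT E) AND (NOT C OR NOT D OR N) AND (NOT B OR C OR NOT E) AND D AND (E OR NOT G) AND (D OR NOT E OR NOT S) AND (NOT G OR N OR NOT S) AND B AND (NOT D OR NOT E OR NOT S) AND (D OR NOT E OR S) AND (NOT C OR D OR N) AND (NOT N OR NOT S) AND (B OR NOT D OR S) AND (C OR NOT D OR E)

No satisfying assignment exists.

Case S = True:
  (N OR NOT S) forces N = True.
  Clause (NOT N OR NOT S) is falsified — contradiction.
Case S = False:
  (D) forces D = True.
  (NOT D OR E OR S) forces E = True.
  Clause (NOT D OR NOT E OR S) is falsified — contradiction.
Both cases fail, so the formula is unsatisfiable.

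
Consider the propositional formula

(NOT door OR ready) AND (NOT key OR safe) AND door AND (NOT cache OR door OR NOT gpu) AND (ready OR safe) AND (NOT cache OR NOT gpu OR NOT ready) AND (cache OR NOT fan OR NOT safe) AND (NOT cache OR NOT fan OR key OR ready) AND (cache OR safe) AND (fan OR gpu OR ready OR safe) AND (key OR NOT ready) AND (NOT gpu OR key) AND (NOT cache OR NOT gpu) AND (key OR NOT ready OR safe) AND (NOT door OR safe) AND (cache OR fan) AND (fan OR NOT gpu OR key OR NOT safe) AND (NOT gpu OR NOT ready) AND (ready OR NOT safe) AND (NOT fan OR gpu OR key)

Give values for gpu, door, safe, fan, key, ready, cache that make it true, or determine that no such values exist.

Unit clause (door) forces door = True.
In (NOT door OR safe) only safe is left, so safe = True.
In (ready OR NOT safe) only ready is left, so ready = True.
In (key OR NOT ready) only key is left, so key = True.
In (NOT gpu OR NOT ready) only NOT gpu is left, so gpu = False.
Set fan = True.
  then (cache OR NOT fan OR NOT safe) forces cache = True.
All clauses satisfied.

gpu: False, door: True, safe: True, fan: True, key: True, ready: True, cache: True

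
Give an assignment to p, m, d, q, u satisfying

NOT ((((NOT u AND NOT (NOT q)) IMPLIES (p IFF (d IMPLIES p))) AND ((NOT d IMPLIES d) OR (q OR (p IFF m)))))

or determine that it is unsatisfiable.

p=T, m=F, d=F, q=F, u=F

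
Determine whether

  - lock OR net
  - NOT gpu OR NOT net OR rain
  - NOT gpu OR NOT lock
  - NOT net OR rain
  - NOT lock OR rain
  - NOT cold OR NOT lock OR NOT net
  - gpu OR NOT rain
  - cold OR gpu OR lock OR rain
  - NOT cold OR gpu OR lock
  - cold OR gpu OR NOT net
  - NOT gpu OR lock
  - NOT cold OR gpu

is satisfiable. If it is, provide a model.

Unsatisfiable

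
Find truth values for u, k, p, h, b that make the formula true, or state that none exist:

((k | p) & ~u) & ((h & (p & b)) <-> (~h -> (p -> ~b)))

u: False; k: True; p: True; h: False; b: True

  (k | p) & ~u = True
    k | p = True
    ~u = True
  (h & (p & b)) <-> (~h -> (p -> ~b)) = True
    h & (p & b) = False
      p & b = True
    ~h -> (p -> ~b) = False
      ~h = True
      p -> ~b = False
        ~b = False
Both conjuncts True, so the formula holds.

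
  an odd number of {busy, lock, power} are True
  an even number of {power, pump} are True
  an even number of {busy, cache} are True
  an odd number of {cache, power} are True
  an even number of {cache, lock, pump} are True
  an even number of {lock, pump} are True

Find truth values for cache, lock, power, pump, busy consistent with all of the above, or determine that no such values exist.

Adding constraints 1, 2, 3, 5 mod 2: every variable appears an even number of times on the left, so the left side is 0.
But the right sides sum to 1 (mod 2). 0 ≠ 1 — the system is inconsistent.

Unsatisfiable — no assignment works.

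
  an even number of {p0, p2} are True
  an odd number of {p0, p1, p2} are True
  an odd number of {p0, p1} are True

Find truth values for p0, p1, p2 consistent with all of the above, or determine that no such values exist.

p0=F, p1=T, p2=F

{p0, p2}: 0 true → even ✓
{p0, p1, p2}: 1 true → odd ✓
{p0, p1}: 1 true → odd ✓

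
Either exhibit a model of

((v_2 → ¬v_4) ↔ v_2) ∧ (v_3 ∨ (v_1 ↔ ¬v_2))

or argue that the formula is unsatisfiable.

v_1 = False, v_2 = True, v_3 = False, v_4 = False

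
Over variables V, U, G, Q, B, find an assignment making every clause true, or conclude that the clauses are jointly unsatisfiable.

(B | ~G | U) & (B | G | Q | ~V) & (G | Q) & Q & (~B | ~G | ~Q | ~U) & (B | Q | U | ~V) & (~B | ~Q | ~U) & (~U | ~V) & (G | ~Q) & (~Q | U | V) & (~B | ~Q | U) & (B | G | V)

V = False; U = True; G = True; Q = True; B = False

Unit clause (Q) forces Q = True.
In (G | ~Q) only G is left, so G = True.
Try V = True:
  (~U | ~V) forces U = False.
  (B | ~G | U) forces B = True.
  clause (~B | ~Q | U) is falsified — backtrack.
So V = False.
  then (~Q | U | V) forces U = True.
  then (~B | ~G | ~Q | ~U) forces B = False.
All clauses satisfied.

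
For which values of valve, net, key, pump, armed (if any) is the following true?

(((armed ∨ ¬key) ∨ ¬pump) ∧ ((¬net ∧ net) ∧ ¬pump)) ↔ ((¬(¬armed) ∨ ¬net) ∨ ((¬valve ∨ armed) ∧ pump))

valve = False; net = True; key = False; pump = False; armed = False

  (((armed ∨ ¬key) ∨ ¬pump) ∧ ((¬net ∧ net) ∧ ¬pump)) ↔ ((¬(¬armed) ∨ ¬net) ∨ ((¬valve ∨ armed) ∧ pump)) = True
    ((armed ∨ ¬key) ∨ ¬pump) ∧ ((¬net ∧ net) ∧ ¬pump) = False
      (armed ∨ ¬key) ∨ ¬pump = True
        armed ∨ ¬key = True
          ¬key = True
        ¬pump = True
      (¬net ∧ net) ∧ ¬pump = False
        ¬net ∧ net = False
          ¬net = False
        ¬pump = True
    (¬(¬armed) ∨ ¬net) ∨ ((¬valve ∨ armed) ∧ pump) = False
      ¬(¬armed) ∨ ¬net = False
        ¬(¬armed) = False
          ¬armed = True
        ¬net = False
      (¬valve ∨ armed) ∧ pump = False
        ¬valve ∨ armed = True
          ¬valve = True
The formula evaluates to True.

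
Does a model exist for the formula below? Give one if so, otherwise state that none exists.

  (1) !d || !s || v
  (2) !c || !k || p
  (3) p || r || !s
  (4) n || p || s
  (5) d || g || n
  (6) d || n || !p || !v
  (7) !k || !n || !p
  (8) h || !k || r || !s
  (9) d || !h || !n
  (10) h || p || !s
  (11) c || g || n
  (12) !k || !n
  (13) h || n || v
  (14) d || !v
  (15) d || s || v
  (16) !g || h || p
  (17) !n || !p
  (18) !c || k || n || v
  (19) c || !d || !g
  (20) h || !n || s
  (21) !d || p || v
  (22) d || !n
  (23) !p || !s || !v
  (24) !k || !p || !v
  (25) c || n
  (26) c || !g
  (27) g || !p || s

Set n = True.
  then (!k || !n) forces k = False.
  then (!n || !p) forces p = False.
  then (d || !n) forces d = True.
  then (!d || p || v) forces v = True.
Set r = True.
Set s = False.
  then (h || !n || s) forces h = True.
Set c = True.
Set g = True.
All clauses satisfied.

n: True; d: True; r: True; p: False; s: False; v: True; c: True; g: True; k: False; h: True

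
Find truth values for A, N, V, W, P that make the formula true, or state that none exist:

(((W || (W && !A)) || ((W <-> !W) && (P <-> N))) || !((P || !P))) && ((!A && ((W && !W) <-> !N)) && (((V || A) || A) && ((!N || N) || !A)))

A = False; N = True; V = True; W = True; P = True

  ((W || (W && !A)) || ((W <-> !W) && (P <-> N))) || !((P || !P)) = True
    (W || (W && !A)) || ((W <-> !W) && (P <-> N)) = True
      W || (W && !A) = True
        W && !A = True
          !A = True
      (W <-> !W) && (P <-> N) = False
        W <-> !W = False
          !W = False
        P <-> N = True
    !((P || !P)) = False
      P || !P = True
        !P = False
  (!A && ((W && !W) <-> !N)) && (((V || A) || A) && ((!N || N) || !A)) = True
    !A && ((W && !W) <-> !N) = True
      !A = True
      (W && !W) <-> !N = True
        W && !W = False
          !W = False
        !N = False
    ((V || A) || A) && ((!N || N) || !A) = True
      (V || A) || A = True
        V || A = True
      (!N || N) || !A = True
        !N || N = True
          !N = False
        !A = True
Both conjuncts True, so the formula holds.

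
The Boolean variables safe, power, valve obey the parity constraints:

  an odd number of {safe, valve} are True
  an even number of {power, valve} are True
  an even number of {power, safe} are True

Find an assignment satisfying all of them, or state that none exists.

Adding constraints 1, 2, 3 mod 2: every variable appears an even number of times on the left, so the left side is 0.
But the right sides sum to 1 (mod 2). 0 ≠ 1 — the system is inconsistent.

Unsatisfiable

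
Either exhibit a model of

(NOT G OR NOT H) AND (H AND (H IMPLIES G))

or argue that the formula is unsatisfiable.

Unsatisfiable

Case H = True: the formula simplifies to NOT G AND G.
  G = True: the conjunct NOT G is False.
  G = False: the conjunct G is False.
Case H = False: the conjunct H is False.
Both cases fail — unsatisfiable.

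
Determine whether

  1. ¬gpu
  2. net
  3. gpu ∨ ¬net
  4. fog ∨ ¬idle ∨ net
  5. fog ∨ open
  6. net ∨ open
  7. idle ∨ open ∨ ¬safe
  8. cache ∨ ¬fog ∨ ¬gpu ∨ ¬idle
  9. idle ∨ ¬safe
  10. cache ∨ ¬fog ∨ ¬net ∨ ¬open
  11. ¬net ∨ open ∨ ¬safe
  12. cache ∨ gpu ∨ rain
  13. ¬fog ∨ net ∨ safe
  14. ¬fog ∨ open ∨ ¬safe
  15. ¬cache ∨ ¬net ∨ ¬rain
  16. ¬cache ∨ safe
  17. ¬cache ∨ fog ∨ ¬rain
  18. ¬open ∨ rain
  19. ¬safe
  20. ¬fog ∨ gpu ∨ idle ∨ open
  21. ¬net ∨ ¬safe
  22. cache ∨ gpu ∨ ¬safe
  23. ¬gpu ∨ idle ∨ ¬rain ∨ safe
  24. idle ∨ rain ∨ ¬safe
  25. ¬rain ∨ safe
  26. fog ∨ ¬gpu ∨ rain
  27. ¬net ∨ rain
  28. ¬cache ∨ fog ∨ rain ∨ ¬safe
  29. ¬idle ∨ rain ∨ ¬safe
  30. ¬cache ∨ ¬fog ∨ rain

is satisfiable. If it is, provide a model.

Case net = True:
  (¬gpu) forces gpu = False.
  Clause (gpu ∨ ¬net) is falsified — contradiction.
Case net = False:
  Clause (net) is falsified — contradiction.
Both cases fail, so the formula is unsatisfiable.

Unsatisfiable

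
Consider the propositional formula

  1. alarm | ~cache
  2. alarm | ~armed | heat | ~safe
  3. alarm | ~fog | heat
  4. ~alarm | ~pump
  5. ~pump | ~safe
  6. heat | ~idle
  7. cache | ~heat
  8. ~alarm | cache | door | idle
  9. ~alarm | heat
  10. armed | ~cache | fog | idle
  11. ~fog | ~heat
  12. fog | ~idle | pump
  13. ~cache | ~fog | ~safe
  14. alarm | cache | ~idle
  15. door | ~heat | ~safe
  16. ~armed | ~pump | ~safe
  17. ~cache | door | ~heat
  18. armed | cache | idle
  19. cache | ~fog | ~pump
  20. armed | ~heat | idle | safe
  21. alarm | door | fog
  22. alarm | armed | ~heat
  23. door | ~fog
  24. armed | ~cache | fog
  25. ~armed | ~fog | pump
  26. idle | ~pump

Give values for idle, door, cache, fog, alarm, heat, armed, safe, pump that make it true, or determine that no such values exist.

Set idle = False.
  then (idle | ~pump) forces pump = False.
Try door = False:
  (door | ~fog) forces fog = False.
  (alarm | door | fog) forces alarm = True.
  (~alarm | cache | door | idle) forces cache = True.
  (~alarm | heat) forces heat = True.
  clause (~cache | door | ~heat) is falsified — backtrack.
So door = True.
Set cache = True.
  then (alarm | ~cache) forces alarm = True.
  then (~alarm | heat) forces heat = True.
  then (~fog | ~heat) forces fog = False.
  then (armed | ~cache | fog) forces armed = True.
Set safe = False.
All clauses satisfied.

idle: False, door: True, cache: True, fog: False, alarm: True, heat: True, armed: True, safe: False, pump: False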